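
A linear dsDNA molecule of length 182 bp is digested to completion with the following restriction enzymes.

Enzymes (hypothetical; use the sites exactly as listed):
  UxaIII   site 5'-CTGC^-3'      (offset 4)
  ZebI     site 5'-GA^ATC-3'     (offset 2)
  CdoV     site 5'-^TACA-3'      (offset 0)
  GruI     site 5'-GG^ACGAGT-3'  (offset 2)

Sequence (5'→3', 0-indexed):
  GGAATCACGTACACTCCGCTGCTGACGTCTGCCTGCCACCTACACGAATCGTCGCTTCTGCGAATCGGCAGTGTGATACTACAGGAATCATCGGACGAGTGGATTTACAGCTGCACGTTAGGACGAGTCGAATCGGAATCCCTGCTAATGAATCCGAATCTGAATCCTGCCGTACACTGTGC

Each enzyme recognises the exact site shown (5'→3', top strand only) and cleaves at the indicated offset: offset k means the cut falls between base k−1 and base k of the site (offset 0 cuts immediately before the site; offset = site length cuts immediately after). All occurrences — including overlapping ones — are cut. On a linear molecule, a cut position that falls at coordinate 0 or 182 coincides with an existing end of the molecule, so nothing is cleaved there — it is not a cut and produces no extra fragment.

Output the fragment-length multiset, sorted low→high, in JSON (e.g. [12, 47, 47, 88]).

[2,2,3,4,4,6,6,6,6,6,7,7,7,8,8,8,9,9,10,10,11,13,14,16]

Scan for sites:
  UxaIII CTGC/4: at [18, 28, 32, 57, 110, 141, 166] ⇒ [22, 32, 36, 61, 114, 145, 170]
  ZebI GAATC/2: at [1, 45, 61, 84, 129, 135, 149, 155, 161] ⇒ [3, 47, 63, 86, 131, 137, 151, 157, 163]
  CdoV TACA/0: at [9, 40, 79, 105, 172] ⇒ [9, 40, 79, 105, 172]
  GruI GGACGAGT/2: at [92, 120] ⇒ [94, 122]

All cut coordinates (distinct, sorted): [3, 9, 22, 32, 36, 40, 47, 61, 63, 79, 86, 94, 105, 114, 122, 131, 137, 145, 151, 157, 163, 170, 172]

Fragments:
  [0,3): 3 bp
  [3,9): 6 bp
  [9,22): 13 bp
  [22,32): 10 bp
  [32,36): 4 bp
  [36,40): 4 bp
  [40,47): 7 bp
  [47,61): 14 bp
  [61,63): 2 bp
  [63,79): 16 bp
  [79,86): 7 bp
  [86,94): 8 bp
  [94,105): 11 bp
  [105,114): 9 bp
  [114,122): 8 bp
  [122,131): 9 bp
  [131,137): 6 bp
  [137,145): 8 bp
  [145,151): 6 bp
  [151,157): 6 bp
  [157,163): 6 bp
  [163,170): 7 bp
  [170,172): 2 bp
  [172,182): 10 bp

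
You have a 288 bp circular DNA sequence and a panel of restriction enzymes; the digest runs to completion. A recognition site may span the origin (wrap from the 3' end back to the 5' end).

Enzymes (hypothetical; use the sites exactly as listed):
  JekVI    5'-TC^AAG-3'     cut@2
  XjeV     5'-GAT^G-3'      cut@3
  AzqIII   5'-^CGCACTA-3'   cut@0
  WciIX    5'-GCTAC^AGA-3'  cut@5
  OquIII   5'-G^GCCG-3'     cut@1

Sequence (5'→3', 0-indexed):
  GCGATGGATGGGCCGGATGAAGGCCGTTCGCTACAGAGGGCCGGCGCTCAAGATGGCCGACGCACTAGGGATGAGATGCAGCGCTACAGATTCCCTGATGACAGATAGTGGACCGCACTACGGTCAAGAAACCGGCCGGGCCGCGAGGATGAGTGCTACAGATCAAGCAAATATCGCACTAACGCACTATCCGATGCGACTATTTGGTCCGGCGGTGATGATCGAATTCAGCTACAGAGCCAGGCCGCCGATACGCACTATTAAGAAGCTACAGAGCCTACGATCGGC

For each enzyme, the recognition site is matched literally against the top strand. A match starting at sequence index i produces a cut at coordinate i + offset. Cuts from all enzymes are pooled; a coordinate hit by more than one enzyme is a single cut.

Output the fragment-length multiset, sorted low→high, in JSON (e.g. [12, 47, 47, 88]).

Per-enzyme occurrences:
  JekVI TCAAG/2: at [47, 123, 162] ⇒ [49, 125, 164]
  XjeV GATG/3: at [2, 6, 15, 51, 69, 74, 96, 147, 192, 216] ⇒ [5, 9, 18, 54, 72, 77, 99, 150, 195, 219]
  AzqIII CGCACTA/0: at [60, 113, 174, 182, 253] ⇒ [60, 113, 174, 182, 253]
  WciIX GCTACAGA/5: at [29, 82, 154, 230, 267] ⇒ [34, 87, 159, 235, 272]
  OquIII GGCCG/1: at [10, 21, 38, 54, 133, 138, 242] ⇒ [11, 22, 39, 55, 134, 139, 243]

Pooled cuts: [5, 9, 11, 18, 22, 34, 39, 49, 54, 55, 60, 72, 77, 87, 99, 113, 125, 134, 139, 150, 159, 164, 174, 182, 195, 219, 235, 243, 253, 272]

Fragments:
  5→9: 4 bp
  9→11: 2 bp
  11→18: 7 bp
  18→22: 4 bp
  22→34: 12 bp
  34→39: 5 bp
  39→49: 10 bp
  49→54: 5 bp
  54→55: 1 bp
  55→60: 5 bp
  60→72: 12 bp
  72→77: 5 bp
  77→87: 10 bp
  87→99: 12 bp
  99→113: 14 bp
  113→125: 12 bp
  125→134: 9 bp
  134→139: 5 bp
  139→150: 11 bp
  150→159: 9 bp
  159→164: 5 bp
  164→174: 10 bp
  174→182: 8 bp
  182→195: 13 bp
  195→219: 24 bp
  219→235: 16 bp
  235→243: 8 bp
  243→253: 10 bp
  253→272: 19 bp
  272→5 (wrap): 288-272+5 = 21 bp

[1,2,4,4,5,5,5,5,5,5,7,8,8,9,9,10,10,10,10,11,12,12,12,12,13,14,16,19,21,24]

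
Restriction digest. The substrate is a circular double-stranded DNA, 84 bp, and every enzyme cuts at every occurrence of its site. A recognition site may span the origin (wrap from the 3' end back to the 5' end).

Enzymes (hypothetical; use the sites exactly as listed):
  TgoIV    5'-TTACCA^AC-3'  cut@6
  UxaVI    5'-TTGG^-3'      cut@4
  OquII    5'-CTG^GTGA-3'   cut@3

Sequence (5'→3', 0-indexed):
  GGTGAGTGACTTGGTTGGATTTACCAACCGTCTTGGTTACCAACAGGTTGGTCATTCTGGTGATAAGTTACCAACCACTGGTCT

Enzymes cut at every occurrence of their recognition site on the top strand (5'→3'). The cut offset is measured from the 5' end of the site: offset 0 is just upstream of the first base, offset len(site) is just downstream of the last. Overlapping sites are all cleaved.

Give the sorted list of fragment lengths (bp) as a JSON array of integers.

Per-enzyme occurrences:
  TgoIV TTACCAAC/6: at [20, 36, 67] ⇒ [26, 42, 73]
  UxaVI TTGG/4: at [10, 14, 32, 47] ⇒ [14, 18, 36, 51]
  OquII CTGGTGA/3: at [56, 82] ⇒ [1, 59]

All cut coordinates (distinct, sorted): [1, 14, 18, 26, 36, 42, 51, 59, 73]

Fragments:
  1→14: 13 bp
  14→18: 4 bp
  18→26: 8 bp
  26→36: 10 bp
  36→42: 6 bp
  42→51: 9 bp
  51→59: 8 bp
  59→73: 14 bp
  73→1 (wrap): 84-73+1 = 12 bp

[4,6,8,8,9,10,12,13,14]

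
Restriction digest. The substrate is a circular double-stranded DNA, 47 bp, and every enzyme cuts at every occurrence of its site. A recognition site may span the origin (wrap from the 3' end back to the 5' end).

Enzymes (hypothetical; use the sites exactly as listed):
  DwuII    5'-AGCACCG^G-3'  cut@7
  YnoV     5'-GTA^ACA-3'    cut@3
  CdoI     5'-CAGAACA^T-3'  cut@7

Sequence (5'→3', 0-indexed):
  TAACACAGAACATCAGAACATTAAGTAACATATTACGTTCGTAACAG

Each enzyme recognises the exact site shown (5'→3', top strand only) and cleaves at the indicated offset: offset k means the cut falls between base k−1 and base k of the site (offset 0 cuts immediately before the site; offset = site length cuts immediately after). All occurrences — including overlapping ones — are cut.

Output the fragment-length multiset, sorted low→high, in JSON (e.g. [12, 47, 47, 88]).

[6,7,8,10,16]

Per-enzyme occurrences:
  DwuII (AGCACCGG, off=7): no sites
  YnoV GTAACA/3: at [24, 40, 46] ⇒ [2, 27, 43]
  CdoI CAGAACAT/7: at [5, 13] ⇒ [12, 20]

Pooled cuts: [2, 12, 20, 27, 43]

Fragment lengths:
  2→12: 10 bp
  12→20: 8 bp
  20→27: 7 bp
  27→43: 16 bp
  43→2 (wrap): 47-43+2 = 6 bp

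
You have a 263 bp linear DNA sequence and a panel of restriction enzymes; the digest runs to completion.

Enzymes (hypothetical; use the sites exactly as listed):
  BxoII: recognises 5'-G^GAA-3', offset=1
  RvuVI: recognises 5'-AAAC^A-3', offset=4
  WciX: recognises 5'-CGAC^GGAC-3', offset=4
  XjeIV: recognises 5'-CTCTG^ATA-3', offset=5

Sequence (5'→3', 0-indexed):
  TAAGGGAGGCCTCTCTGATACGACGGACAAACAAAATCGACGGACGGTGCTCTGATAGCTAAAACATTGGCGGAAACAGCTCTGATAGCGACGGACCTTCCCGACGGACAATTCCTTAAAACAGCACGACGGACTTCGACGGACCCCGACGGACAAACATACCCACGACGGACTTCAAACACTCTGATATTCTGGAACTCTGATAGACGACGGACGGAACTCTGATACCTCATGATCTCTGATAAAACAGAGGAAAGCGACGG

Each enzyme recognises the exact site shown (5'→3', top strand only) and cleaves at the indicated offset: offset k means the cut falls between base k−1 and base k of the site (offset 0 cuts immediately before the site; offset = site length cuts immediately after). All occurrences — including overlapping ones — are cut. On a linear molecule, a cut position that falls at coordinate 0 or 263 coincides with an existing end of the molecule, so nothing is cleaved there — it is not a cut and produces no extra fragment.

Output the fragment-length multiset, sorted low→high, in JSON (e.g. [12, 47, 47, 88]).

[4,5,5,6,7,7,7,7,8,8,8,8,8,8,8,9,9,10,10,11,11,11,11,13,13,17,17,17]

Scan for sites:
  BxoII (GGAA, off=1): starts [71, 193, 215, 251] → cuts [72, 194, 216, 252]
  RvuVI (AAACA, off=4): starts [28, 61, 73, 118, 154, 176, 244] → cuts [32, 65, 77, 122, 158, 180, 248]
  WciX (CGACGGAC, off=4): starts [20, 37, 88, 101, 126, 136, 146, 165, 207] → cuts [24, 41, 92, 105, 130, 140, 150, 169, 211]
  XjeIV (CTCTGATA, off=5): starts [12, 49, 79, 181, 197, 219, 236] → cuts [17, 54, 84, 186, 202, 224, 241]

Pooled cuts: [17, 24, 32, 41, 54, 65, 72, 77, 84, 92, 105, 122, 130, 140, 150, 158, 169, 180, 186, 194, 202, 211, 216, 224, 241, 248, 252]

Fragment lengths:
  [0,17): 17 bp
  [17,24): 7 bp
  [24,32): 8 bp
  [32,41): 9 bp
  [41,54): 13 bp
  [54,65): 11 bp
  [65,72): 7 bp
  [72,77): 5 bp
  [77,84): 7 bp
  [84,92): 8 bp
  [92,105): 13 bp
  [105,122): 17 bp
  [122,130): 8 bp
  [130,140): 10 bp
  [140,150): 10 bp
  [150,158): 8 bp
  [158,169): 11 bp
  [169,180): 11 bp
  [180,186): 6 bp
  [186,194): 8 bp
  [194,202): 8 bp
  [202,211): 9 bp
  [211,216): 5 bp
  [216,224): 8 bp
  [224,241): 17 bp
  [241,248): 7 bp
  [248,252): 4 bp
  [252,263): 11 bp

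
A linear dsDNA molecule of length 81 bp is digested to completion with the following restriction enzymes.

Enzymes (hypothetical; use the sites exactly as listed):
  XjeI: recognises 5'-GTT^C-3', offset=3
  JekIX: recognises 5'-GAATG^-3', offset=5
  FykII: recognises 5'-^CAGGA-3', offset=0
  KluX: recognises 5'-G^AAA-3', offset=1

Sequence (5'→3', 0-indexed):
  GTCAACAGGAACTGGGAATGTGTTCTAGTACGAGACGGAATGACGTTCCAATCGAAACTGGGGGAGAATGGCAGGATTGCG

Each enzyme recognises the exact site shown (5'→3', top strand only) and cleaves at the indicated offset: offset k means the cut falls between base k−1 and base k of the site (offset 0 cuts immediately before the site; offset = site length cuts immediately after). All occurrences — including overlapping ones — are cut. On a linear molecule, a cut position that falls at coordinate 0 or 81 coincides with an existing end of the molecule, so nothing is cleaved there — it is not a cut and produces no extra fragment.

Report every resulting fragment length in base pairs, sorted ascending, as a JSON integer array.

Scan for sites:
  XjeI GTTC/3: at [21, 44] ⇒ [24, 47]
  JekIX GAATG/5: at [15, 37, 65] ⇒ [20, 42, 70]
  FykII CAGGA/0: at [5, 71] ⇒ [5, 71]
  KluX GAAA/1: at [53] ⇒ [54]

All cut coordinates (distinct, sorted): [5, 20, 24, 42, 47, 54, 70, 71]

Fragment lengths:
  [0,5): 5 bp
  [5,20): 15 bp
  [20,24): 4 bp
  [24,42): 18 bp
  [42,47): 5 bp
  [47,54): 7 bp
  [54,70): 16 bp
  [70,71): 1 bp
  [71,81): 10 bp

[1,4,5,5,7,10,15,16,18]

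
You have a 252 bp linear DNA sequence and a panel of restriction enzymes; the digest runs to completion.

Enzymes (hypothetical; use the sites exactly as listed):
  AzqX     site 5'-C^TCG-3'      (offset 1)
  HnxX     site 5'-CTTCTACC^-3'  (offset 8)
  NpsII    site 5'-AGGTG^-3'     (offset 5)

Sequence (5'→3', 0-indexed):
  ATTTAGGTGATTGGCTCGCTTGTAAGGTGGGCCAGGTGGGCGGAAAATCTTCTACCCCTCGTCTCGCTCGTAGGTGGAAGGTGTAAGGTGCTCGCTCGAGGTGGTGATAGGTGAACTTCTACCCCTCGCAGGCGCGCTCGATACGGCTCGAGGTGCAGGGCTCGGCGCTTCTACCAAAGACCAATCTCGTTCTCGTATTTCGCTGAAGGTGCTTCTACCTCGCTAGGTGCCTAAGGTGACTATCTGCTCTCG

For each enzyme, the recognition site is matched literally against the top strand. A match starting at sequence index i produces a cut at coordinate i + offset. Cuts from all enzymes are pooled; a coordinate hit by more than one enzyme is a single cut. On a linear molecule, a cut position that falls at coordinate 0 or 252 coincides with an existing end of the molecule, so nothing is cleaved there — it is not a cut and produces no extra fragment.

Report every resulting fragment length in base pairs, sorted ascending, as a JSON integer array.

Per-enzyme occurrences:
  AzqX CTCG/1: at [14, 57, 62, 66, 90, 94, 124, 136, 146, 160, 185, 191, 218, 248] ⇒ [15, 58, 63, 67, 91, 95, 125, 137, 147, 161, 186, 192, 219, 249]
  HnxX CTTCTACC/8: at [48, 115, 167, 211] ⇒ [56, 123, 175, 219]
  NpsII AGGTG/5: at [4, 24, 33, 71, 78, 85, 98, 108, 150, 206, 224, 233] ⇒ [9, 29, 38, 76, 83, 90, 103, 113, 155, 211, 229, 238]

Pooled cuts: [9, 15, 29, 38, 56, 58, 63, 67, 76, 83, 90, 91, 95, 103, 113, 123, 125, 137, 147, 155, 161, 175, 186, 192, 211, 219, 229, 238, 249]

Fragment lengths:
  [0,9): 9 bp
  [9,15): 6 bp
  [15,29): 14 bp
  [29,38): 9 bp
  [38,56): 18 bp
  [56,58): 2 bp
  [58,63): 5 bp
  [63,67): 4 bp
  [67,76): 9 bp
  [76,83): 7 bp
  [83,90): 7 bp
  [90,91): 1 bp
  [91,95): 4 bp
  [95,103): 8 bp
  [103,113): 10 bp
  [113,123): 10 bp
  [123,125): 2 bp
  [125,137): 12 bp
  [137,147): 10 bp
  [147,155): 8 bp
  [155,161): 6 bp
  [161,175): 14 bp
  [175,186): 11 bp
  [186,192): 6 bp
  [192,211): 19 bp
  [211,219): 8 bp
  [219,229): 10 bp
  [229,238): 9 bp
  [238,249): 11 bp
  [249,252): 3 bp

[1,2,2,3,4,4,5,6,6,6,7,7,8,8,8,9,9,9,9,10,10,10,10,11,11,12,14,14,18,19]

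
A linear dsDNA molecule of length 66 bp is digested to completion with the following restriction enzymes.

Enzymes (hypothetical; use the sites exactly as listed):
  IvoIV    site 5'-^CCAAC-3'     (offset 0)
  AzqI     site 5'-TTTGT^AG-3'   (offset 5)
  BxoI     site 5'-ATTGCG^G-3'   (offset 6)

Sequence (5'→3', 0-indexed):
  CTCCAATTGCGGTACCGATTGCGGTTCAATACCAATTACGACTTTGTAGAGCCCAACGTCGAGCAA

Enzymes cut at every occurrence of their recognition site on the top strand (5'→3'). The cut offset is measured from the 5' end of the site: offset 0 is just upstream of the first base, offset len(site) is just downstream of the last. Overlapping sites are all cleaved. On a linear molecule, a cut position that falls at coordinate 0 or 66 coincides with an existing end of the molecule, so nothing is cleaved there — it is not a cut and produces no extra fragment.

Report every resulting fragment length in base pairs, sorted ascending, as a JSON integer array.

[5,11,12,14,24]

Scan for sites:
  IvoIV CCAAC/0: at [52] ⇒ [52]
  AzqI TTTGTAG/5: at [42] ⇒ [47]
  BxoI ATTGCGG/6: at [5, 17] ⇒ [11, 23]

All cut coordinates (distinct, sorted): [11, 23, 47, 52]

Fragments:
  [0,11): 11 bp
  [11,23): 12 bp
  [23,47): 24 bp
  [47,52): 5 bp
  [52,66): 14 bp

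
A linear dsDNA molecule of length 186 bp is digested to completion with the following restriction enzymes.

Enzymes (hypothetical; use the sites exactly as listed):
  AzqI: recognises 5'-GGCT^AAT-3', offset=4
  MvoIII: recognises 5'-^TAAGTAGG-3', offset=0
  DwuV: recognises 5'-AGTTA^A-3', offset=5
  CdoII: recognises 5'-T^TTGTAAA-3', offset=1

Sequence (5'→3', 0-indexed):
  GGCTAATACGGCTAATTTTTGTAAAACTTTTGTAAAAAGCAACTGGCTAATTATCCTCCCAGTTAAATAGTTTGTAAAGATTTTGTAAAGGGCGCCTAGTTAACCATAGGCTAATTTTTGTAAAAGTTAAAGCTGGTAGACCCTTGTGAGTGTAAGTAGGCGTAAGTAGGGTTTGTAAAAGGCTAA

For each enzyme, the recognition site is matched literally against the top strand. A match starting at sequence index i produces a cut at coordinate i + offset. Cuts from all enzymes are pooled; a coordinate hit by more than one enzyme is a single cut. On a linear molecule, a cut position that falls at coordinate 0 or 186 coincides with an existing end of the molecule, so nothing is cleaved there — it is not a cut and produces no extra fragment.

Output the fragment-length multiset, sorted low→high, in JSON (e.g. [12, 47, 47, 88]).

[4,5,5,6,9,10,10,10,11,11,12,14,17,19,20,23]

Per-enzyme occurrences:
  AzqI (GGCTAAT, off=4): starts [0, 9, 44, 108] → cuts [4, 13, 48, 112]
  MvoIII (TAAGTAGG, off=0): starts [152, 162] → cuts [152, 162]
  DwuV (AGTTAA, off=5): starts [60, 97, 124] → cuts [65, 102, 129]
  CdoII (TTTGTAAA, off=1): starts [17, 28, 70, 81, 116, 171] → cuts [18, 29, 71, 82, 117, 172]

Pooled cuts: [4, 13, 18, 29, 48, 65, 71, 82, 102, 112, 117, 129, 152, 162, 172]

Fragment lengths:
  [0,4): 4 bp
  [4,13): 9 bp
  [13,18): 5 bp
  [18,29): 11 bp
  [29,48): 19 bp
  [48,65): 17 bp
  [65,71): 6 bp
  [71,82): 11 bp
  [82,102): 20 bp
  [102,112): 10 bp
  [112,117): 5 bp
  [117,129): 12 bp
  [129,152): 23 bp
  [152,162): 10 bp
  [162,172): 10 bp
  [172,186): 14 bp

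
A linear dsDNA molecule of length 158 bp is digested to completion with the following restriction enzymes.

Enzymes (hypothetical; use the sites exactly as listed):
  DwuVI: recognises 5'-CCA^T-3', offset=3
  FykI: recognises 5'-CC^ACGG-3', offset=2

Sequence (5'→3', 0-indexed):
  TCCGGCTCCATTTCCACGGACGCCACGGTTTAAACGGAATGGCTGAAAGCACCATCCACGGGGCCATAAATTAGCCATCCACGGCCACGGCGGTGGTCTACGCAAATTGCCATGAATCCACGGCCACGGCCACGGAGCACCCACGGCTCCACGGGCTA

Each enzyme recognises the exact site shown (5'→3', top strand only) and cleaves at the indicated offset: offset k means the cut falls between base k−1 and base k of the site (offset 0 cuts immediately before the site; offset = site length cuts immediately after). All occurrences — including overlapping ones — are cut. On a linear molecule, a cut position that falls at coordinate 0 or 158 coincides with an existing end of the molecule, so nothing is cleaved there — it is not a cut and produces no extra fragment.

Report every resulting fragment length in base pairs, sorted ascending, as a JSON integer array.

[3,3,5,6,6,6,7,8,8,9,9,10,11,11,26,30]

Scan for sites:
  DwuVI CCAT/3: at [7, 51, 63, 74, 109] ⇒ [10, 54, 66, 77, 112]
  FykI CCACGG/2: at [13, 22, 55, 78, 84, 117, 123, 129, 140, 148] ⇒ [15, 24, 57, 80, 86, 119, 125, 131, 142, 150]

Pooled cuts: [10, 15, 24, 54, 57, 66, 77, 80, 86, 112, 119, 125, 131, 142, 150]

Fragment lengths:
  [0,10): 10 bp
  [10,15): 5 bp
  [15,24): 9 bp
  [24,54): 30 bp
  [54,57): 3 bp
  [57,66): 9 bp
  [66,77): 11 bp
  [77,80): 3 bp
  [80,86): 6 bp
  [86,112): 26 bp
  [112,119): 7 bp
  [119,125): 6 bp
  [125,131): 6 bp
  [131,142): 11 bp
  [142,150): 8 bp
  [150,158): 8 bp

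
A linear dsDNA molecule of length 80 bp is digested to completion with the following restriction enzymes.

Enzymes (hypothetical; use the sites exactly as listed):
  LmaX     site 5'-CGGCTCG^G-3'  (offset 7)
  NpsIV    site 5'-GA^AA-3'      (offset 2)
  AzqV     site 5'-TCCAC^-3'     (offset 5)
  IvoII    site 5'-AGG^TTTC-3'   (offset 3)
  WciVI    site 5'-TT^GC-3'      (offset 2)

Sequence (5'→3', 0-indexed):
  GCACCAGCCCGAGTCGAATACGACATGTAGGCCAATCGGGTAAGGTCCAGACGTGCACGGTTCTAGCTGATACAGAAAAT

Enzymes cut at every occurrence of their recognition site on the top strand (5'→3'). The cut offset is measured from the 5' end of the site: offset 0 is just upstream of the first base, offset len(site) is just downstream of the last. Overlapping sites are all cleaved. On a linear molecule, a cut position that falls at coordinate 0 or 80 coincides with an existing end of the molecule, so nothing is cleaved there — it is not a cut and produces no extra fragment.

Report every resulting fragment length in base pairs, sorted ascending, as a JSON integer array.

Scan for sites:
  LmaX (CGGCTCGG, off=7): no sites
  NpsIV GAAA/2: at [74] ⇒ [76]
  AzqV (TCCAC, off=5): no sites
  IvoII (AGGTTTC, off=3): no sites
  WciVI (TTGC, off=2): no sites

Pooled cuts: [76]

Fragment lengths:
  [0,76): 76 bp
  [76,80): 4 bp

[4,76]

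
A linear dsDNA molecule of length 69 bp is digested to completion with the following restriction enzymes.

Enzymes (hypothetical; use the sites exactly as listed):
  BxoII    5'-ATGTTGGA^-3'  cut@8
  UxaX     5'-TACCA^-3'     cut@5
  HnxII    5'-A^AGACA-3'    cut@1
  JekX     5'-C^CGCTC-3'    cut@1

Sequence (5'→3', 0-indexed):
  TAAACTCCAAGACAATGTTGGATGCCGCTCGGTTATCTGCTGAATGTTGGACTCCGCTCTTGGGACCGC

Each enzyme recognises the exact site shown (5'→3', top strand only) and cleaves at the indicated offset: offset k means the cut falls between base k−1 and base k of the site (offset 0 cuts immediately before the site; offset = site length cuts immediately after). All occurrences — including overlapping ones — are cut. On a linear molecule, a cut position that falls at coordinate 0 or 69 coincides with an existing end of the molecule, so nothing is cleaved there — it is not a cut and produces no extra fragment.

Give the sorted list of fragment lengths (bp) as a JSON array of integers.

Scan for sites:
  BxoII (ATGTTGGA, off=8): starts [14, 43] → cuts [22, 51]
  UxaX (TACCA, off=5): no sites
  HnxII (AAGACA, off=1): starts [8] → cuts [9]
  JekX (CCGCTC, off=1): starts [24, 53] → cuts [25, 54]

All cut coordinates (distinct, sorted): [9, 22, 25, 51, 54]

Fragments:
  [0,9): 9 bp
  [9,22): 13 bp
  [22,25): 3 bp
  [25,51): 26 bp
  [51,54): 3 bp
  [54,69): 15 bp

[3,3,9,13,15,26]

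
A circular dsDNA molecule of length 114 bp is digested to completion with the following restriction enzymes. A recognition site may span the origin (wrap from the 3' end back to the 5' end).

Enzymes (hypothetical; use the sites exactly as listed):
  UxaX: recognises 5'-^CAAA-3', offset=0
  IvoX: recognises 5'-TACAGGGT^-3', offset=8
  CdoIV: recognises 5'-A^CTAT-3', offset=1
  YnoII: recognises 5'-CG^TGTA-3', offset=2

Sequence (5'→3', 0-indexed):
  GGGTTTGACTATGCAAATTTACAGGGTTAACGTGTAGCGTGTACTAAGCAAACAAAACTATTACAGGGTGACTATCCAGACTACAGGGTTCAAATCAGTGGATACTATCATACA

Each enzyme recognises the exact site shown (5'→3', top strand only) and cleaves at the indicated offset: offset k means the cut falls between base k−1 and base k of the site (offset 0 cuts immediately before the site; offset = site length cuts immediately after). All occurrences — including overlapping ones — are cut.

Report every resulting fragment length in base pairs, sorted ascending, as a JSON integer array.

Scan for sites:
  UxaX (CAAA, off=0): starts [13, 48, 52, 90] → cuts [13, 48, 52, 90]
  IvoX (TACAGGGT, off=8): starts [19, 61, 81, 110] → cuts [4, 27, 69, 89]
  CdoIV (ACTAT, off=1): starts [7, 56, 70, 103] → cuts [8, 57, 71, 104]
  YnoII (CGTGTA, off=2): starts [30, 37] → cuts [32, 39]

All cut coordinates (distinct, sorted): [4, 8, 13, 27, 32, 39, 48, 52, 57, 69, 71, 89, 90, 104]

Fragment lengths:
  4→8: 4 bp
  8→13: 5 bp
  13→27: 14 bp
  27→32: 5 bp
  32→39: 7 bp
  39→48: 9 bp
  48→52: 4 bp
  52→57: 5 bp
  57→69: 12 bp
  69→71: 2 bp
  71→89: 18 bp
  89→90: 1 bp
  90→104: 14 bp
  104→4 (wrap): 114-104+4 = 14 bp

[1,2,4,4,5,5,5,7,9,12,14,14,14,18]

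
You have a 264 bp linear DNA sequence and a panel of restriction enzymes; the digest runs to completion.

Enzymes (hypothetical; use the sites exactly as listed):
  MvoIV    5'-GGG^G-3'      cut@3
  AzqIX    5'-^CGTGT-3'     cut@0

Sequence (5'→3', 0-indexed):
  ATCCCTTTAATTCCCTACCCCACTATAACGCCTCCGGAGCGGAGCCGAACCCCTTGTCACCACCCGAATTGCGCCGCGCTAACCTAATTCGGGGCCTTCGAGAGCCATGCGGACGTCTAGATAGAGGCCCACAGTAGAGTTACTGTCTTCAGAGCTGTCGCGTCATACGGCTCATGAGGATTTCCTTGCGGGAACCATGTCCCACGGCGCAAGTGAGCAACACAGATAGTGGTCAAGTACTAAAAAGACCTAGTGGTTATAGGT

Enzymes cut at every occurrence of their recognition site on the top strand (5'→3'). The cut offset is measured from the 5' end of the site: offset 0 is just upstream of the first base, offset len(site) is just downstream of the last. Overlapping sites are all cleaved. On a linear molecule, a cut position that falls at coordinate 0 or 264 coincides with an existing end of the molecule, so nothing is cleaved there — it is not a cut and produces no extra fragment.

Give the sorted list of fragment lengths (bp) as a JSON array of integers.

[93,171]

Site scan:
  MvoIV (GGGG, off=3): starts [90] → cuts [93]
  AzqIX (CGTGT, off=0): no sites

Pooled cuts: [93]

Fragment lengths:
  [0,93): 93 bp
  [93,264): 171 bp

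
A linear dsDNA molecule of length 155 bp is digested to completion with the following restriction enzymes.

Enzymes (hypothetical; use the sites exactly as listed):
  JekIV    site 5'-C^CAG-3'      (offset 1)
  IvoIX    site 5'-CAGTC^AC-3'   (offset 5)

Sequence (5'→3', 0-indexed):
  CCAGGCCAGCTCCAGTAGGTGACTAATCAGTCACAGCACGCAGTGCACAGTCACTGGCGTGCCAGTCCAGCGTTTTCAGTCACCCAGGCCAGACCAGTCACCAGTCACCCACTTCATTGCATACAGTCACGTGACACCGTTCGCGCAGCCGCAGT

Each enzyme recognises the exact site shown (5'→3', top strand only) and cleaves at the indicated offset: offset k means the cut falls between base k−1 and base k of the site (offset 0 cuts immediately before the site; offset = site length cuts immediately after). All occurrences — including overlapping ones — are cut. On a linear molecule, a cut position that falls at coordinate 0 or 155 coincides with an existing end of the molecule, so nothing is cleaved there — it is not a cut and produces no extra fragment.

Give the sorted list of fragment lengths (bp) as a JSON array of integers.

Per-enzyme occurrences:
  JekIV (CCAG, off=1): starts [0, 5, 11, 61, 66, 83, 88, 93, 100] → cuts [1, 6, 12, 62, 67, 84, 89, 94, 101]
  IvoIX (CAGTCAC, off=5): starts [27, 47, 76, 94, 101, 123] → cuts [32, 52, 81, 99, 106, 128]

Pooled cuts: [1, 6, 12, 32, 52, 62, 67, 81, 84, 89, 94, 99, 101, 106, 128]

Fragment lengths:
  [0,1): 1 bp
  [1,6): 5 bp
  [6,12): 6 bp
  [12,32): 20 bp
  [32,52): 20 bp
  [52,62): 10 bp
  [62,67): 5 bp
  [67,81): 14 bp
  [81,84): 3 bp
  [84,89): 5 bp
  [89,94): 5 bp
  [94,99): 5 bp
  [99,101): 2 bp
  [101,106): 5 bp
  [106,128): 22 bp
  [128,155): 27 bp

[1,2,3,5,5,5,5,5,5,6,10,14,20,20,22,27]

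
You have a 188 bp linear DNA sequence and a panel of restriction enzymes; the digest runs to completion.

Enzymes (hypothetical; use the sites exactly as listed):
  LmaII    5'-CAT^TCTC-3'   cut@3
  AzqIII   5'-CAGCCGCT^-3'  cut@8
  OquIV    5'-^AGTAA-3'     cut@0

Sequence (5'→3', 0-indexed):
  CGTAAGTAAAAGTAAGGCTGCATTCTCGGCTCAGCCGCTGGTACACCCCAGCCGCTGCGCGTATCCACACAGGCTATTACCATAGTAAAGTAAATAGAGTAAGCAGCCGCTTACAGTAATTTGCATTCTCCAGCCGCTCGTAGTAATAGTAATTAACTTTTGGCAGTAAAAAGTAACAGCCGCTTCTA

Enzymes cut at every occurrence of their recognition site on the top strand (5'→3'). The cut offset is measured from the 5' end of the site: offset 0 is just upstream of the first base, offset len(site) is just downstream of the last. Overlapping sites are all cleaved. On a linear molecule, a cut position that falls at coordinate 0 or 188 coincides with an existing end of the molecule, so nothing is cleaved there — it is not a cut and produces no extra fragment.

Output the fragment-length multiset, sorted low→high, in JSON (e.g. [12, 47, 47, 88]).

Site scan:
  LmaII (CATTCTC, off=3): starts [20, 123] → cuts [23, 126]
  AzqIII (CAGCCGCT, off=8): starts [31, 48, 103, 130, 176] → cuts [39, 56, 111, 138, 184]
  OquIV (AGTAA, off=0): starts [4, 10, 83, 88, 97, 114, 141, 147, 164, 171] → cuts [4, 10, 83, 88, 97, 114, 141, 147, 164, 171]

All cut coordinates (distinct, sorted): [4, 10, 23, 39, 56, 83, 88, 97, 111, 114, 126, 138, 141, 147, 164, 171, 184]

Fragment lengths:
  [0,4): 4 bp
  [4,10): 6 bp
  [10,23): 13 bp
  [23,39): 16 bp
  [39,56): 17 bp
  [56,83): 27 bp
  [83,88): 5 bp
  [88,97): 9 bp
  [97,111): 14 bp
  [111,114): 3 bp
  [114,126): 12 bp
  [126,138): 12 bp
  [138,141): 3 bp
  [141,147): 6 bp
  [147,164): 17 bp
  [164,171): 7 bp
  [171,184): 13 bp
  [184,188): 4 bp

[3,3,4,4,5,6,6,7,9,12,12,13,13,14,16,17,17,27]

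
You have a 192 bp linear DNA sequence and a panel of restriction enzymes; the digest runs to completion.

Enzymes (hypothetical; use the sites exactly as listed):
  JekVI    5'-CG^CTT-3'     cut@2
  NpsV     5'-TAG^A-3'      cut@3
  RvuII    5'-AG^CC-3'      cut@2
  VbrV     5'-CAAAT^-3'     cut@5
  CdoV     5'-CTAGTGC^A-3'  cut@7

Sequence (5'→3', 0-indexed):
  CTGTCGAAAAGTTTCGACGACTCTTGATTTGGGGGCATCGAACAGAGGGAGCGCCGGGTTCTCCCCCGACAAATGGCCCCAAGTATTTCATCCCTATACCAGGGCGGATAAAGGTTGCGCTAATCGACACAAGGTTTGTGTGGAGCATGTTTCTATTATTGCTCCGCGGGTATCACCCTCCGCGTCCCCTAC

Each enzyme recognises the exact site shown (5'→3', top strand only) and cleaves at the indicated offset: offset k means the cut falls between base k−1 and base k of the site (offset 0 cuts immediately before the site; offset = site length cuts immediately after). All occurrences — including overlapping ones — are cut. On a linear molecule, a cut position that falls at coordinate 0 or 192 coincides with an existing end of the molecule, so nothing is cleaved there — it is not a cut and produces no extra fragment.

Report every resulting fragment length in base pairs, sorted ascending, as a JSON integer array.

Per-enzyme occurrences:
  JekVI (CGCTT, off=2): no sites
  NpsV (TAGA, off=3): no sites
  RvuII (AGCC, off=2): no sites
  VbrV (CAAAT, off=5): starts [69] → cuts [74]
  CdoV (CTAGTGCA, off=7): no sites

Pooled cuts: [74]

Fragment lengths:
  [0,74): 74 bp
  [74,192): 118 bp

[74,118]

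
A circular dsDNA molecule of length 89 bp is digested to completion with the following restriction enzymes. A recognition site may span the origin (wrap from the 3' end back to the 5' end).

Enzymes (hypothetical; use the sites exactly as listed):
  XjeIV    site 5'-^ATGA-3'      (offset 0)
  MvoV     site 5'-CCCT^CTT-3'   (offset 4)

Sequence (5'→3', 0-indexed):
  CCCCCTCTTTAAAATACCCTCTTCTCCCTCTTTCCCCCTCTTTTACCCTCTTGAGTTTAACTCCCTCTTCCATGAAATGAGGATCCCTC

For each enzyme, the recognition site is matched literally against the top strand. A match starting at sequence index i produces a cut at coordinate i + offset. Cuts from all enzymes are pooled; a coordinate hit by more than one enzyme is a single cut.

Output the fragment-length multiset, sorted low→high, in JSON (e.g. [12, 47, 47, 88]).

Site scan:
  XjeIV (ATGA, off=0): starts [71, 76] → cuts [71, 76]
  MvoV (CCCTCTT, off=4): starts [2, 16, 25, 35, 45, 62] → cuts [6, 20, 29, 39, 49, 66]

Pooled cuts: [6, 20, 29, 39, 49, 66, 71, 76]

Fragment lengths:
  6→20: 14 bp
  20→29: 9 bp
  29→39: 10 bp
  39→49: 10 bp
  49→66: 17 bp
  66→71: 5 bp
  71→76: 5 bp
  76→6 (wrap): 89-76+6 = 19 bp

[5,5,9,10,10,14,17,19]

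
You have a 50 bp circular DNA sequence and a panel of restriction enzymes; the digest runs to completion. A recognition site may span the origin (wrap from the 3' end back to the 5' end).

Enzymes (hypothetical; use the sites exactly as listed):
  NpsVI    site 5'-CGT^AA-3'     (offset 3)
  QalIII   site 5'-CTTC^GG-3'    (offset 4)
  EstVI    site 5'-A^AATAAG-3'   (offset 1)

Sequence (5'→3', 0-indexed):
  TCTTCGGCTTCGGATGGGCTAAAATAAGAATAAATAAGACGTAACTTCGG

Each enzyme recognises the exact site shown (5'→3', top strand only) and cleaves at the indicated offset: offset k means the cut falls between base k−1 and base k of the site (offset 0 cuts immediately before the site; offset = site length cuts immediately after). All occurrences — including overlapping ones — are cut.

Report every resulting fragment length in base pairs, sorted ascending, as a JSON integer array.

Scan for sites:
  NpsVI (CGTAA, off=3): starts [39] → cuts [42]
  QalIII (CTTCGG, off=4): starts [1, 7, 44] → cuts [5, 11, 48]
  EstVI (AAATAAG, off=1): starts [21, 31] → cuts [22, 32]

All cut coordinates (distinct, sorted): [5, 11, 22, 32, 42, 48]

Fragment lengths:
  5→11: 6 bp
  11→22: 11 bp
  22→32: 10 bp
  32→42: 10 bp
  42→48: 6 bp
  48→5 (wrap): 50-48+5 = 7 bp

[6,6,7,10,10,11]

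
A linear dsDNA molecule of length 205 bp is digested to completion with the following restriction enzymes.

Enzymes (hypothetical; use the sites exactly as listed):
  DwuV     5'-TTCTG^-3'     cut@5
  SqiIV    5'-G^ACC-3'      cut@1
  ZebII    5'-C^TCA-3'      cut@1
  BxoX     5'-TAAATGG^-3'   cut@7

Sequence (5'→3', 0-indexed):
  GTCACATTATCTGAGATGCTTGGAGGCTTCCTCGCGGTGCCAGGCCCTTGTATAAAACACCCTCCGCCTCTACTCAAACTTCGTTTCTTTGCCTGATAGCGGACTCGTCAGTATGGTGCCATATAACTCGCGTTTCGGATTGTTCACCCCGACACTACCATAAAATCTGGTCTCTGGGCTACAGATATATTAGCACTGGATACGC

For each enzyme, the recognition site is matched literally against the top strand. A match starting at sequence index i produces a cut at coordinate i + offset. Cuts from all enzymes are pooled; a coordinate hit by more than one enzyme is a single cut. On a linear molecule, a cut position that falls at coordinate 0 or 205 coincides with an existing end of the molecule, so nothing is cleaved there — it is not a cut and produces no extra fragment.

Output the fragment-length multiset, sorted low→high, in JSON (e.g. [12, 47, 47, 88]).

[73,132]

Scan for sites:
  DwuV (TTCTG, off=5): no sites
  SqiIV (GACC, off=1): no sites
  ZebII CTCA/1: at [72] ⇒ [73]
  BxoX (TAAATGG, off=7): no sites

All cut coordinates (distinct, sorted): [73]

Fragment lengths:
  [0,73): 73 bp
  [73,205): 132 bp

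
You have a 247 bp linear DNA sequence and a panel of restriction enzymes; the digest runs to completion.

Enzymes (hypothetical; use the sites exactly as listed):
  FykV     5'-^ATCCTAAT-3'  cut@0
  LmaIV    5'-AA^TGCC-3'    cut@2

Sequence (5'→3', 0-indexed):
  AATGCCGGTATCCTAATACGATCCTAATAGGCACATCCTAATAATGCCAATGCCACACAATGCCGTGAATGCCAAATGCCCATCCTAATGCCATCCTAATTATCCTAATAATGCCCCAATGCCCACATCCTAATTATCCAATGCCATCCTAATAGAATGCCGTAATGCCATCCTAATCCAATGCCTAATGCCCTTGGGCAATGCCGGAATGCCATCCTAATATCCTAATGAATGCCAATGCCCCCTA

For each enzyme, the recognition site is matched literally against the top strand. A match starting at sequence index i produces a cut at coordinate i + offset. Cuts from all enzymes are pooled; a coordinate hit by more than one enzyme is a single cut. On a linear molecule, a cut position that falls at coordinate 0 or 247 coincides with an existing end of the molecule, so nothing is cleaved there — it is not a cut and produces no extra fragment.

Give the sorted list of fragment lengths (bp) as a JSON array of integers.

[2,4,4,4,4,5,6,6,7,7,7,7,7,8,8,8,8,9,9,9,10,10,10,11,11,12,12,13,14,15]

Per-enzyme occurrences:
  FykV (ATCCTAAT, off=0): starts [9, 20, 34, 81, 92, 101, 126, 145, 169, 213, 221] → cuts [9, 20, 34, 81, 92, 101, 126, 145, 169, 213, 221]
  LmaIV (AATGCC, off=2): starts [0, 42, 48, 58, 67, 74, 86, 109, 117, 139, 155, 163, 179, 186, 199, 207, 230, 236] → cuts [2, 44, 50, 60, 69, 76, 88, 111, 119, 141, 157, 165, 181, 188, 201, 209, 232, 238]

All cut coordinates (distinct, sorted): [2, 9, 20, 34, 44, 50, 60, 69, 76, 81, 88, 92, 101, 111, 119, 126, 141, 145, 157, 165, 169, 181, 188, 201, 209, 213, 221, 232, 238]

Fragments:
  [0,2): 2 bp
  [2,9): 7 bp
  [9,20): 11 bp
  [20,34): 14 bp
  [34,44): 10 bp
  [44,50): 6 bp
  [50,60): 10 bp
  [60,69): 9 bp
  [69,76): 7 bp
  [76,81): 5 bp
  [81,88): 7 bp
  [88,92): 4 bp
  [92,101): 9 bp
  [101,111): 10 bp
  [111,119): 8 bp
  [119,126): 7 bp
  [126,141): 15 bp
  [141,145): 4 bp
  [145,157): 12 bp
  [157,165): 8 bp
  [165,169): 4 bp
  [169,181): 12 bp
  [181,188): 7 bp
  [188,201): 13 bp
  [201,209): 8 bp
  [209,213): 4 bp
  [213,221): 8 bp
  [221,232): 11 bp
  [232,238): 6 bp
  [238,247): 9 bp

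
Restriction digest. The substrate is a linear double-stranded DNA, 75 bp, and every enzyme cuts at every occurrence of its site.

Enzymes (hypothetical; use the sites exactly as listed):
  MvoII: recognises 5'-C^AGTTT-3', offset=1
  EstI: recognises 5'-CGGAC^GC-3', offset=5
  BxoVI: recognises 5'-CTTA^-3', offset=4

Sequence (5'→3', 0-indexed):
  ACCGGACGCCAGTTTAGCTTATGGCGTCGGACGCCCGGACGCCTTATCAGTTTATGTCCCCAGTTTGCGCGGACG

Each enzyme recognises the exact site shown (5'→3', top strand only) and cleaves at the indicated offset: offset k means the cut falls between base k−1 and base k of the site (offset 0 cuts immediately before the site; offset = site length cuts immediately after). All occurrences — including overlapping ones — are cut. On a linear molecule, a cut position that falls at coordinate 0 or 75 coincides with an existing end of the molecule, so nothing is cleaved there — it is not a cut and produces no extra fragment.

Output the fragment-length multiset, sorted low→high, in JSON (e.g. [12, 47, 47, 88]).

[2,3,6,7,8,11,11,13,14]

Site scan:
  MvoII CAGTTT/1: at [9, 47, 60] ⇒ [10, 48, 61]
  EstI CGGACGC/5: at [2, 27, 35] ⇒ [7, 32, 40]
  BxoVI CTTA/4: at [17, 42] ⇒ [21, 46]

All cut coordinates (distinct, sorted): [7, 10, 21, 32, 40, 46, 48, 61]

Fragments:
  [0,7): 7 bp
  [7,10): 3 bp
  [10,21): 11 bp
  [21,32): 11 bp
  [32,40): 8 bp
  [40,46): 6 bp
  [46,48): 2 bp
  [48,61): 13 bp
  [61,75): 14 bp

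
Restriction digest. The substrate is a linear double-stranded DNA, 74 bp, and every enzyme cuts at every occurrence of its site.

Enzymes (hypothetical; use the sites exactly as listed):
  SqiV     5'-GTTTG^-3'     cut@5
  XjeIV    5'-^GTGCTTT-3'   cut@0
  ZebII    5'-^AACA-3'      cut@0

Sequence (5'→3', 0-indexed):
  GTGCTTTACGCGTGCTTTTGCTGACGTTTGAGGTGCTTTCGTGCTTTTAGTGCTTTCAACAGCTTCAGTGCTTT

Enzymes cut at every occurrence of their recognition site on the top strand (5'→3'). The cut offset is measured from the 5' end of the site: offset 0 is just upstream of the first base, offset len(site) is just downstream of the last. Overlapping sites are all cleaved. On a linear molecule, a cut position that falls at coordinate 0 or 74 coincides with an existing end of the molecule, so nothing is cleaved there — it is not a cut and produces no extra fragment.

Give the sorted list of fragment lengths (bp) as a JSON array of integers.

Per-enzyme occurrences:
  SqiV GTTTG/5: at [25] ⇒ [30]
  XjeIV GTGCTTT/0: at [0, 11, 32, 40, 49, 67] ⇒ [11, 32, 40, 49, 67] (position 0 is a terminus of the linear molecule — no cut)
  ZebII AACA/0: at [57] ⇒ [57]

All cut coordinates (distinct, sorted): [11, 30, 32, 40, 49, 57, 67]

Fragments:
  [0,11): 11 bp
  [11,30): 19 bp
  [30,32): 2 bp
  [32,40): 8 bp
  [40,49): 9 bp
  [49,57): 8 bp
  [57,67): 10 bp
  [67,74): 7 bp

[2,7,8,8,9,10,11,19]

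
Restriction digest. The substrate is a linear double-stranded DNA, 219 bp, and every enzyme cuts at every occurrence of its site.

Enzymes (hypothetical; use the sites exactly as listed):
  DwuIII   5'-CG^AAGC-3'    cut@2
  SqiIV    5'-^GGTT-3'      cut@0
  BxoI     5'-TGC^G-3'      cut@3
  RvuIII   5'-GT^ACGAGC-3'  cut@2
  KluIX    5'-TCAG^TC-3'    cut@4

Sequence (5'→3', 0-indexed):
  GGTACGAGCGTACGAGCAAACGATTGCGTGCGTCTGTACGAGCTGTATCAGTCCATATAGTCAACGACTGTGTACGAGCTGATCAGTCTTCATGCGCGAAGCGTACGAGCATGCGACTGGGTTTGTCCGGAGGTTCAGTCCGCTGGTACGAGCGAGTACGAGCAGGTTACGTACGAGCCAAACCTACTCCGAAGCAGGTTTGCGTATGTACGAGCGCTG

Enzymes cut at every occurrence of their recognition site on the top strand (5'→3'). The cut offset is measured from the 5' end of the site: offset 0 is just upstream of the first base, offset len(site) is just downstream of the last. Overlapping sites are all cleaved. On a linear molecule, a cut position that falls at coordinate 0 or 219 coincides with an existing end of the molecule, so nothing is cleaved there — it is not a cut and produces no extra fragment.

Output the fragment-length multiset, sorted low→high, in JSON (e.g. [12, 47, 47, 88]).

[3,3,4,5,5,6,6,6,7,7,7,8,8,9,9,10,10,10,12,13,14,16,19,22]

Site scan:
  DwuIII (CGAAGC, off=2): starts [96, 189] → cuts [98, 191]
  SqiIV (GGTT, off=0): starts [119, 131, 164, 196] → cuts [119, 131, 164, 196]
  BxoI (TGCG, off=3): starts [24, 28, 92, 111, 200] → cuts [27, 31, 95, 114, 203]
  RvuIII (GTACGAGC, off=2): starts [1, 9, 35, 71, 102, 145, 155, 170, 207] → cuts [3, 11, 37, 73, 104, 147, 157, 172, 209]
  KluIX (TCAGTC, off=4): starts [47, 82, 134] → cuts [51, 86, 138]

Pooled cuts: [3, 11, 27, 31, 37, 51, 73, 86, 95, 98, 104, 114, 119, 131, 138, 147, 157, 164, 172, 191, 196, 203, 209]

Fragment lengths:
  [0,3): 3 bp
  [3,11): 8 bp
  [11,27): 16 bp
  [27,31): 4 bp
  [31,37): 6 bp
  [37,51): 14 bp
  [51,73): 22 bp
  [73,86): 13 bp
  [86,95): 9 bp
  [95,98): 3 bp
  [98,104): 6 bp
  [104,114): 10 bp
  [114,119): 5 bp
  [119,131): 12 bp
  [131,138): 7 bp
  [138,147): 9 bp
  [147,157): 10 bp
  [157,164): 7 bp
  [164,172): 8 bp
  [172,191): 19 bp
  [191,196): 5 bp
  [196,203): 7 bp
  [203,209): 6 bp
  [209,219): 10 bp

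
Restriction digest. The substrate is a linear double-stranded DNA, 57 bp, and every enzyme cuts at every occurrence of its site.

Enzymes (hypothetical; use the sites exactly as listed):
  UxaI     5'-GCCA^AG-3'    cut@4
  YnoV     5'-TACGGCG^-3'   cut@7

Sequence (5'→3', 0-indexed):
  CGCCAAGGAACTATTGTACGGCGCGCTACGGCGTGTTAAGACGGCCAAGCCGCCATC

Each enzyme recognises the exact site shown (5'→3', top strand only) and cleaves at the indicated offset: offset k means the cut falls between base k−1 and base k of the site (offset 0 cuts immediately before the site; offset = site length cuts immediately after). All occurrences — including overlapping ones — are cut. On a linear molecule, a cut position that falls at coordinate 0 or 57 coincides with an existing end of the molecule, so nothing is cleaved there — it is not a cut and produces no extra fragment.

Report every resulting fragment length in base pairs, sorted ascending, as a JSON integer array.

[5,10,10,14,18]

Per-enzyme occurrences:
  UxaI (GCCAAG, off=4): starts [1, 43] → cuts [5, 47]
  YnoV (TACGGCG, off=7): starts [16, 26] → cuts [23, 33]

Pooled cuts: [5, 23, 33, 47]

Fragments:
  [0,5): 5 bp
  [5,23): 18 bp
  [23,33): 10 bp
  [33,47): 14 bp
  [47,57): 10 bp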